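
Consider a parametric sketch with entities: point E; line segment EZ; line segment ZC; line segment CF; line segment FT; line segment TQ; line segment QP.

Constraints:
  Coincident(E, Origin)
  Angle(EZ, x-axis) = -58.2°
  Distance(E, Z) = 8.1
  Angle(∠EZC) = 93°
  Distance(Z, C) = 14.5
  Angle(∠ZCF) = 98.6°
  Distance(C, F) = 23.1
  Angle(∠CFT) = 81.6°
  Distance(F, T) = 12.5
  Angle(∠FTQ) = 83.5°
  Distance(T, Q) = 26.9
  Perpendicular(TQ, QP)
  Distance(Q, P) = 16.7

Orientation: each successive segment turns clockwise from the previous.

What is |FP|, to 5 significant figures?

25.842

E is at the origin; EZ runs at -58.2° with length 8.1, so Z = (4.2683, -6.8841). ∠EZC = 93.0° gives ZC at -145.20° from the x-axis; with |ZC| = 14.5, C = (-7.6383, -15.159). ∠ZCF = 98.6° gives CF at 133.40° from the x-axis; with |CF| = 23.1, F = (-23.510, 1.6244). ∠CFT = 81.6° gives FT at 35.000° from the x-axis; with |FT| = 12.5, T = (-13.271, 8.7941). ∠FTQ = 83.5° gives TQ at -61.500° from the x-axis; with |TQ| = 26.9, Q = (-0.43507, -14.846). The perpendicularity gives QP at right angles to TQ, so QP runs at -151.50°; with |QP| = 16.7, P = (-15.111, -22.815). Then |FP| = |P − F| = 25.842.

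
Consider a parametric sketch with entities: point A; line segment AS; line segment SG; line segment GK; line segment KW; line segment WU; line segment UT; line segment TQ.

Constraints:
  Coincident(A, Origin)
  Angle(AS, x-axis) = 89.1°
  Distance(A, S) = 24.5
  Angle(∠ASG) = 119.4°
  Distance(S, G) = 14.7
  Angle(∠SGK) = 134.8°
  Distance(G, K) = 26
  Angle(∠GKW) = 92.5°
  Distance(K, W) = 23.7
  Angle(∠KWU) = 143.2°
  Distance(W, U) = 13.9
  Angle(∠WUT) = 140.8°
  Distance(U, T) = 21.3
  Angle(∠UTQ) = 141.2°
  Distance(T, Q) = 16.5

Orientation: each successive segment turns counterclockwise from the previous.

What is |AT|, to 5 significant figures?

7.6148

∠KWU = 143.2° gives WU at -40.800° from the x-axis; with |WU| = 13.9, U = (-21.821, -7.0016). ∠WUT = 140.8° gives UT at -1.6000° from the x-axis; with |UT| = 21.3, T = (-0.52971, -7.5963). Then |AT| = |T − A| = 7.6148.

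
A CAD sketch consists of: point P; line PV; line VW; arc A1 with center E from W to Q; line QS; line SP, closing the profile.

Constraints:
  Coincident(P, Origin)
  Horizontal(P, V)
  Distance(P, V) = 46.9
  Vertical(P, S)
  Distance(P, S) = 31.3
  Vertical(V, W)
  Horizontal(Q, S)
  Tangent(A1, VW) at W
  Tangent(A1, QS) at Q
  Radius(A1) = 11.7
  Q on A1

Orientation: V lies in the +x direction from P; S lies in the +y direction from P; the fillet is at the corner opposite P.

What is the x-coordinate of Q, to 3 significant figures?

35.2

P is at the origin; P and V share the same y with |PV| = 46.9 and V on the +x side, so V = (46.9, 0.00). PS is vertical with |PS| = 31.3 and S on the +y side, so S = (0.00, 31.3). The virtual corner opposite P is at (46.9, 31.3). Tangency of A1 to VW means the radius EW is perpendicular to VW and tangency of A1 to QS means the radius EQ is perpendicular to QS, with radius 11.7, so the center E sits 11.7 in from both sides at E = (35.2, 19.6). That places the tangent points at W = (46.9, 19.6) on VW and Q = (35.2, 31.3) on QS. So Q.x = 35.2.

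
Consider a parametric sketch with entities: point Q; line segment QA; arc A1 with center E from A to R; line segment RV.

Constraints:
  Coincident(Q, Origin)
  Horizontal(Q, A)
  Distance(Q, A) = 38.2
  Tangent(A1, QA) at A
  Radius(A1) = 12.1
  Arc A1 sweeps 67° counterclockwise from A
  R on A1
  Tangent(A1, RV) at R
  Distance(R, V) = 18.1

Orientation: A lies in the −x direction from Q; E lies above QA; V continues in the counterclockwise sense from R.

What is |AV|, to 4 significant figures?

30.15

On A1, A sits at bearing -90° from E; a 67° counterclockwise sweep puts R at bearing -23°, so R = E + 12.1·(cos -23°, sin -23°) = (-27.06, 7.372). A1 meets RV tangentially, so ER is at right angles to RV, so RV runs along (−sin -23°, cos -23°); with |RV| = 18.1, V = (-19.99, 24.03). Then |AV| = |V − A| = 30.15.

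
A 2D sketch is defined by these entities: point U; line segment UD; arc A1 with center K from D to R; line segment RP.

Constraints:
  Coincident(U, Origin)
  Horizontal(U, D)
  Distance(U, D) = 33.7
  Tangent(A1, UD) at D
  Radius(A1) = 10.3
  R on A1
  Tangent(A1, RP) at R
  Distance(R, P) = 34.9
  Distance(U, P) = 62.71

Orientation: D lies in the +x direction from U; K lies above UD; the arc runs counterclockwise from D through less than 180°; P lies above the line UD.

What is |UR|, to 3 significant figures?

45.2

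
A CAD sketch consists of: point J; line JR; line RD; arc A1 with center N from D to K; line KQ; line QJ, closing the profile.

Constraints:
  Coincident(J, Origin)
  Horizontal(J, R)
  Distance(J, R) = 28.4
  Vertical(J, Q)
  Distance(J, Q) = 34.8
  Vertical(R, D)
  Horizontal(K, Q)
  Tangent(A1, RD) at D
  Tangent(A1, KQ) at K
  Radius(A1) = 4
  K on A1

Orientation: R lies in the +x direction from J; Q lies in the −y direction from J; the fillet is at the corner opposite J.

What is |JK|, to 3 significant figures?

42.5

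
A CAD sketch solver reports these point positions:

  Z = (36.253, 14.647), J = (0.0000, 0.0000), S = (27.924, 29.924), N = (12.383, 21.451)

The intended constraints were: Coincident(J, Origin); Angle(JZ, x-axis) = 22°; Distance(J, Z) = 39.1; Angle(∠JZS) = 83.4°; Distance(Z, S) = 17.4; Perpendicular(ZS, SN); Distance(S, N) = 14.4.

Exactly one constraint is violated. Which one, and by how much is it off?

Distance(S, N) = 14.4 — off by 3.30.

J = (0.00, 0.00) ✓; JZ at 22.00° ✓; |JZ| = 39.10 ✓; ∠JZS = 83.40° ✓; |ZS| = 17.40 ✓; ∠(ZS, SN) = 90.00° ✓; |SN| = 17.70 ✗.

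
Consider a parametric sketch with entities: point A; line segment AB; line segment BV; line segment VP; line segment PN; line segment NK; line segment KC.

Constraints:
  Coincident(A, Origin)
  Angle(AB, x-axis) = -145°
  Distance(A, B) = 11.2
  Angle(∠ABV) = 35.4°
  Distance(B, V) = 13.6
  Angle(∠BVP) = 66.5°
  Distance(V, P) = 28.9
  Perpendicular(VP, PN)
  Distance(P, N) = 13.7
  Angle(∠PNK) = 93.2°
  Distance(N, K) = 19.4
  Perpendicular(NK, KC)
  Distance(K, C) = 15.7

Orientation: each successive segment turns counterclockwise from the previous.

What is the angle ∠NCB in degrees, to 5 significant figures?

67.808°

A is at the origin; AB runs at -145.0° with length 11.2, so B = (-9.1745, -6.4241). ∠ABV = 35.4° gives BV at -0.40000° from the x-axis; with |BV| = 13.6, V = (4.4252, -6.5190). ∠BVP = 66.5° gives VP at 113.10° from the x-axis; with |VP| = 28.9, P = (-6.9134, 20.064). VP ⟂ PN, so PN runs at -156.90°; with |PN| = 13.7, N = (-19.515, 14.689). ∠PNK = 93.2° gives NK at -70.100° from the x-axis; with |NK| = 19.4, K = (-12.912, -3.5528). NK is perpendicular to KC, so KC runs at 19.900°; with |KC| = 15.7, C = (1.8510, 1.7912). Then cos ∠NCB = CN·CB / (|CN||CB|), giving 67.808°.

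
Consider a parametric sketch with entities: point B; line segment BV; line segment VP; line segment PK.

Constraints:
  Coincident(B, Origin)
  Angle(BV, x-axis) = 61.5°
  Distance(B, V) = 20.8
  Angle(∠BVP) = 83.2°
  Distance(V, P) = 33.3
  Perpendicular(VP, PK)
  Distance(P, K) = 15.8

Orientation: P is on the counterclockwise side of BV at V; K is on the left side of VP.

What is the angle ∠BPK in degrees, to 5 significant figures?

56.187°

∠BVP = 83.2°, so VP runs at 61.5° + (180° − 83.2°) = 158.30° from the x-axis; with |VP| = 33.3, P = V + 33.3·(cos 158.30°, sin 158.30°) = (-21.015, 30.592). The perpendicularity gives PK at right angles to VP; with |PK| = 15.8 on the left of VP, K = P + 15.8·(-0.36975, -0.92913) = (-26.857, 15.912). Then cos ∠BPK = PB·PK / (|PB||PK|), giving 56.187°.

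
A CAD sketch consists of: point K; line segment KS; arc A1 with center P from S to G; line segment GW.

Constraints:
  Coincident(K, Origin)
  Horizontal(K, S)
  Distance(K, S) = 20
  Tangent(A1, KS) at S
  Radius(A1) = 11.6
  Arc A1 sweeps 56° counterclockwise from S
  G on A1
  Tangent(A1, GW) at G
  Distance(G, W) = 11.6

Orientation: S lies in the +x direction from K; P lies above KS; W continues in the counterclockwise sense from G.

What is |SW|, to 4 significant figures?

21.82

K is at the origin; KS is horizontal with |KS| = 20.0 and S on the +x side, so S = (20.00, 0.000). A1 meets KS tangentially, so PS is at right angles to KS, so P = S + (0, 11.6) = (20.00, 11.60). On A1, S sits at bearing -90° from P; a 56° counterclockwise sweep puts G at bearing -34°, so G = P + 11.6·(cos -34°, sin -34°) = (29.62, 5.113). Tangency of A1 to GW means the radius PG is perpendicular to GW, so GW runs along (−sin -34°, cos -34°); with |GW| = 11.6, W = (36.10, 14.73). Then |SW| = |W − S| = 21.82.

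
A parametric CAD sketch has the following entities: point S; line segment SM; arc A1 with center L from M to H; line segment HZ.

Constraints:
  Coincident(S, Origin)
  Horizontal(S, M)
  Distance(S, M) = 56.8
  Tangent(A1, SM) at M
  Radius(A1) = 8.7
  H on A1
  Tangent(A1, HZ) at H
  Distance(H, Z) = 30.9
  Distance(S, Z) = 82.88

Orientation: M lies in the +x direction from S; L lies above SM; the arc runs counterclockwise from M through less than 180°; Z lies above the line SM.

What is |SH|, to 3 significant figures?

65.3

S is at the origin; SM is horizontal with |SM| = 56.8 and M on the +x side, so M = (56.8, 0.00). Tangency of A1 to SM means the radius LM is perpendicular to SM, so L = M + (0, 8.7) = (56.8, 8.70). Since LH ⟂ HZ (tangency), |LZ| = √(8.7² + 30.9²) = 32.1 regardless of where H sits on A1. So Z lies on both circle(S, 82.88) and circle(L, 32.1); the above-SM intersection is Z = (75.1, 35.1). H is the foot of the tangent from Z: H = (65.0, 5.87).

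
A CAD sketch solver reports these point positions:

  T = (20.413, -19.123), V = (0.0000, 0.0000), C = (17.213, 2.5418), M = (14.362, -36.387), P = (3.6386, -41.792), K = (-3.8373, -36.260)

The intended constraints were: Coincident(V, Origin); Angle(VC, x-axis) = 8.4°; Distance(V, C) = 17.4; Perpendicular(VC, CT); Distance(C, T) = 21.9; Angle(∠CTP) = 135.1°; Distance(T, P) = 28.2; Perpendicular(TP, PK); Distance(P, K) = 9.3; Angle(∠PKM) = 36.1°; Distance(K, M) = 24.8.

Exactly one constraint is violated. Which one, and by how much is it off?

Distance(K, M) = 24.8 — off by 6.60.

V = (0.00, 0.00) ✓; VC at 8.400° ✓; |VC| = 17.40 ✓; ∠(VC, CT) = 90.00° ✓; |CT| = 21.90 ✓; ∠CTP = 135.1° ✓; |TP| = 28.20 ✓; ∠(TP, PK) = 90.00° ✓; |PK| = 9.300 ✓; ∠PKM = 36.10° ✓; |KM| = 18.20 ✗.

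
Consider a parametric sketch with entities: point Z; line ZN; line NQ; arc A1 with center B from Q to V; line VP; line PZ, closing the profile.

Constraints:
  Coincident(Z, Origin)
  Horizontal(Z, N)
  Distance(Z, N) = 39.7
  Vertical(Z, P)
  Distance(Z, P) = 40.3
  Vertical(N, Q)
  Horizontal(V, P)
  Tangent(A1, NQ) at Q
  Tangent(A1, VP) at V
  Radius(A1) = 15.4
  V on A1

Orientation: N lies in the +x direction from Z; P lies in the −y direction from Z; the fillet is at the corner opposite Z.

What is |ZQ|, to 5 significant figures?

46.863

Z is at the origin; Z and N share the same y with |ZN| = 39.7 and N on the +x side, so N = (39.700, 0.0000). Z and P share the same x with |ZP| = 40.3 and P on the −y side, so P = (0.0000, -40.300). The virtual corner opposite Z is at (39.700, -40.300). Since A1 is tangent to NQ there, BQ ⟂ NQ and the tangent condition forces BV to be normal to VP, with radius 15.4, so the center B sits 15.4 in from both sides at B = (24.300, -24.900). That places the tangent points at Q = (39.700, -24.900) on NQ and V = (24.300, -40.300) on VP. Then |ZQ| = |Q − Z| = 46.863.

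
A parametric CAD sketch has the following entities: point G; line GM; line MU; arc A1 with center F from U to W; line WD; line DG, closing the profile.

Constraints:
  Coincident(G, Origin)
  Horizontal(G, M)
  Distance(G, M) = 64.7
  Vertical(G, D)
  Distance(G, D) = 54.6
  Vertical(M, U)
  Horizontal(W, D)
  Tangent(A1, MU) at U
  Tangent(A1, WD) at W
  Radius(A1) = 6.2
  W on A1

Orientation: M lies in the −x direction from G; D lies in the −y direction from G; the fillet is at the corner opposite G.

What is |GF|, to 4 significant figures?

75.93

G is at the origin; G and M share the same y with |GM| = 64.7 and M on the −x side, so M = (-64.70, 0.000). G and D share the same x with |GD| = 54.6 and D on the −y side, so D = (0.000, -54.60). The virtual corner opposite G is at (-64.70, -54.60). The tangent condition forces FU to be normal to MU and the tangent condition forces FW to be normal to WD, with radius 6.2, so the center F sits 6.2 in from both sides at F = (-58.50, -48.40). Then |GF| = |F − G| = 75.93.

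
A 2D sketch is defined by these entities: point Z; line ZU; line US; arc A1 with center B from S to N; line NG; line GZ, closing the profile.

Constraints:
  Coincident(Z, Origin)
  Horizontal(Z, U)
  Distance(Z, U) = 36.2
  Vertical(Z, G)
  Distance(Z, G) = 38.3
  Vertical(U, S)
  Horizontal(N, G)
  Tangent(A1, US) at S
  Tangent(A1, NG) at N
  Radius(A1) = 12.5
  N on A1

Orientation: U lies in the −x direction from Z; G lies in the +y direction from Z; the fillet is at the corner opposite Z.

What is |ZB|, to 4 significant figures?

35.03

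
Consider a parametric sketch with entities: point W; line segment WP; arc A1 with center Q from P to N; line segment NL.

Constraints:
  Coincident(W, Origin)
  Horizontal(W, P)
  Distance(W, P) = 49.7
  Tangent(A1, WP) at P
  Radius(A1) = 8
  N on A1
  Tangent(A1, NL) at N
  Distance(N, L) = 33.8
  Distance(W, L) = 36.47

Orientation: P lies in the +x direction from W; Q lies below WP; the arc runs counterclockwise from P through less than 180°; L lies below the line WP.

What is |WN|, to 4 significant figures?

43.62

Checks: |QN| = 8.000 ✓; ∠(QN, NL) = 90.00° ✓; |NL| = 33.80 ✓; |WL| = 36.47 ✓.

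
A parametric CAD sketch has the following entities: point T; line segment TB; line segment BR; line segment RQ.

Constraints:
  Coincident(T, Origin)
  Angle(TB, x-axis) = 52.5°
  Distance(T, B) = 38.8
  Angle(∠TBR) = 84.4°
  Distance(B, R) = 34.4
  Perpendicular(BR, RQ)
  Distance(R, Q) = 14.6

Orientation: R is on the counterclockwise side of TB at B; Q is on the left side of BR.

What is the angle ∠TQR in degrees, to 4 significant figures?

128.1°

T is at the origin; TB runs at 52.5° with length 38.8, so B = 38.8·(cos 52.5°, sin 52.5°) = (23.62, 30.78). ∠TBR = 84.4°, so BR runs at 52.5° + (180° − 84.4°) = 148.1° from the x-axis; with |BR| = 34.4, R = B + 34.4·(cos 148.1°, sin 148.1°) = (-5.585, 48.96). BR ⟂ RQ; with |RQ| = 14.6 on the left of BR, Q = R + 14.6·(-0.5284, -0.8490) = (-13.30, 36.57). Then cos ∠TQR = QT·QR / (|QT||QR|), giving 128.1°.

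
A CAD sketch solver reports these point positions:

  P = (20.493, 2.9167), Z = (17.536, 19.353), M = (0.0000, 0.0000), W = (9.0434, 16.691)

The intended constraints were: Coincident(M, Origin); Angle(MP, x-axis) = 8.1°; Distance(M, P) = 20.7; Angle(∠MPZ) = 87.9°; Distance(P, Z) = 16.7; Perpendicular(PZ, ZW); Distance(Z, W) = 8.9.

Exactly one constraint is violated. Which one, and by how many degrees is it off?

Perpendicular(PZ, ZW) — off by 7.20°.

M = (0.00, 0.00) ✓; MP at 8.100° ✓; |MP| = 20.70 ✓; ∠MPZ = 87.90° ✓; |PZ| = 16.70 ✓; ∠(PZ, ZW) = 97.20° ✗; |ZW| = 8.900 ✓.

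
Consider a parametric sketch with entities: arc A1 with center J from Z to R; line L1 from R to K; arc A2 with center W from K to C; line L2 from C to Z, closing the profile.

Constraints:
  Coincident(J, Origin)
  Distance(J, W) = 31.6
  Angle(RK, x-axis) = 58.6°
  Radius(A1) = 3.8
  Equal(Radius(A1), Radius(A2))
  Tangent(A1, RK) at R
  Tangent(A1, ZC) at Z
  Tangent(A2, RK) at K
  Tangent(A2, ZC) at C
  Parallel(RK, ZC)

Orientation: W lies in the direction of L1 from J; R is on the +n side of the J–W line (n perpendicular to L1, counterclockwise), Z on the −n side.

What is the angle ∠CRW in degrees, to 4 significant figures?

6.666°

Tangency of A1 to both parallel lines with radius 3.8 puts R and Z at J ± 3.8·n: R = (-3.243, 1.980), Z = (3.243, -1.980). Equal radii place K and C the same way about W: K = W + 3.8·n = (13.22, 28.95), C = W − 3.8·n = (19.71, 24.99). Then cos ∠CRW = RC·RW / (|RC||RW|), giving 6.666°.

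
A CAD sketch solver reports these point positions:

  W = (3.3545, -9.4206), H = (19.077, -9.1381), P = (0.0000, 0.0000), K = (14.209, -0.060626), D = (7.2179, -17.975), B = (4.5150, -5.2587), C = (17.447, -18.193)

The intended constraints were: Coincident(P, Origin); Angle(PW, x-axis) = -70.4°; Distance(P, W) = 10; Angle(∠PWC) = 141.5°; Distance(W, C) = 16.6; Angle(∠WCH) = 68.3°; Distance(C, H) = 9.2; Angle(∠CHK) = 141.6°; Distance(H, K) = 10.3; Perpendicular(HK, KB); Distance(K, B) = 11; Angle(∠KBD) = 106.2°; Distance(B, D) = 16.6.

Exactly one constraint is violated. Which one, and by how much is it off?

Distance(B, D) = 16.6 — off by 3.60.

P = (0.00, 0.00) ✓; PW at -70.40° ✓; |PW| = 10.00 ✓; ∠PWC = 141.5° ✓; |WC| = 16.60 ✓; ∠WCH = 68.30° ✓; |CH| = 9.200 ✓; ∠CHK = 141.6° ✓; |HK| = 10.30 ✓; ∠(HK, KB) = 90.00° ✓; |KB| = 11.00 ✓; ∠KBD = 106.2° ✓; |BD| = 13.00 ✗.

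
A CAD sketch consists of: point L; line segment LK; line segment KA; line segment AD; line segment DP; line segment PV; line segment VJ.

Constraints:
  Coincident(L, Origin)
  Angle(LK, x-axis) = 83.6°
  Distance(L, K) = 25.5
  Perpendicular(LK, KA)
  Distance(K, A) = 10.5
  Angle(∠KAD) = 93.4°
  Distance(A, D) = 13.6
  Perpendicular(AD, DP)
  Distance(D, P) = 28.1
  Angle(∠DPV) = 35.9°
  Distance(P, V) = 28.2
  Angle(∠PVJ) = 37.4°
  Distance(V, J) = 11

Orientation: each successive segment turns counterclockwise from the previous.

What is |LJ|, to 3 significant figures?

17.6

L is at the origin; LK runs at 83.6° with length 25.5, so K = (2.84, 25.3). LK is perpendicular to KA, so KA runs at 174°; with |KA| = 10.5, A = (-7.59, 26.5). ∠KAD = 93.4° gives AD at -99.8° from the x-axis; with |AD| = 13.6, D = (-9.91, 13.1). AD ⟂ DP, so DP runs at -9.80°; with |DP| = 28.1, P = (17.8, 8.33). ∠DPV = 35.9° gives PV at 134° from the x-axis; with |PV| = 28.2, V = (-1.91, 28.5). ∠PVJ = 37.4° gives VJ at -83.1° from the x-axis; with |VJ| = 11.0, J = (-0.591, 17.6). Then |LJ| = |J − L| = 17.6.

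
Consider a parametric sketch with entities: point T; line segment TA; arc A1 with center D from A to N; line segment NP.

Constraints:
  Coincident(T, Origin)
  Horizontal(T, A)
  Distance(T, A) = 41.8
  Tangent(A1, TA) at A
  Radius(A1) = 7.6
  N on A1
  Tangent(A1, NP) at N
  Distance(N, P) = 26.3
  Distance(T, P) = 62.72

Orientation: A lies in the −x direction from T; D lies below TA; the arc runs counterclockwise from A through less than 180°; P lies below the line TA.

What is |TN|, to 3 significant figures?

49.7

Checks: |DN| = 7.600 ✓; ∠(DN, NP) = 90.00° ✓; |NP| = 26.30 ✓; |TP| = 62.72 ✓.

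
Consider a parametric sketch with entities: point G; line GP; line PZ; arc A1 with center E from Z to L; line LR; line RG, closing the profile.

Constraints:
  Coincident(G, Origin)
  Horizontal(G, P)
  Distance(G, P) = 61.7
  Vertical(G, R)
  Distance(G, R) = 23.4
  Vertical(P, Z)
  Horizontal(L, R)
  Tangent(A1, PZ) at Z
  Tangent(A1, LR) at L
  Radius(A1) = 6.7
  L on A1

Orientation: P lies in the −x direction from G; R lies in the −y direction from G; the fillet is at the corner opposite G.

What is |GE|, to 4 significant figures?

57.48

G is at the origin; GP is horizontal with |GP| = 61.7 and P on the −x side, so P = (-61.70, 0.000). GR is vertical with |GR| = 23.4 and R on the −y side, so R = (0.000, -23.40). The virtual corner opposite G is at (-61.70, -23.40). Tangency of A1 to PZ means the radius EZ is perpendicular to PZ and the tangent condition forces EL to be normal to LR, with radius 6.7, so the center E sits 6.7 in from both sides at E = (-55.00, -16.70). Then |GE| = |E − G| = 57.48.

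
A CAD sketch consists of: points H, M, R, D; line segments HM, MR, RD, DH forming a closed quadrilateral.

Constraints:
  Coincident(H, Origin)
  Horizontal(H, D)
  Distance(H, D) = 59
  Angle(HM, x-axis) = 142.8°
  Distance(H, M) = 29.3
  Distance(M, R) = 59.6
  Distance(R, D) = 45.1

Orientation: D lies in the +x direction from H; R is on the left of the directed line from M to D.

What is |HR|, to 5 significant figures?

49.569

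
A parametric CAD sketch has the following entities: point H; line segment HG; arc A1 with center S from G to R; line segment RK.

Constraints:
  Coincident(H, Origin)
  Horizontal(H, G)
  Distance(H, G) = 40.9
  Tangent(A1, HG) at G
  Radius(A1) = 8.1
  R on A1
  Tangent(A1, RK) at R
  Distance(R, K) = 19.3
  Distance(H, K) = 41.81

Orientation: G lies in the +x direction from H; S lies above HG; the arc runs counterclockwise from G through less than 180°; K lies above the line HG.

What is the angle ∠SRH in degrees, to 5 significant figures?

31.201°

Checks: |SG| = 8.100 ✓; |SR| = 8.100 ✓; ∠(SR, RK) = 90.00° ✓; |RK| = 19.30 ✓; |HK| = 41.81 ✓.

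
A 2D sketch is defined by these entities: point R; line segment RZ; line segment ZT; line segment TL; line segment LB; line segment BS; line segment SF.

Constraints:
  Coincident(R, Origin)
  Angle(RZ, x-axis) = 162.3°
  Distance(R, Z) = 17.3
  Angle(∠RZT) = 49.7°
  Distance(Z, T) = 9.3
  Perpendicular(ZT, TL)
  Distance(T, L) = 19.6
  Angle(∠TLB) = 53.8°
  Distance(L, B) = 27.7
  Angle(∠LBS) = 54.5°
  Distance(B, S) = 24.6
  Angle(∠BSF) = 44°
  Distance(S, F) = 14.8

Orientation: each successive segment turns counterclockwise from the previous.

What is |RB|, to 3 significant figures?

26.2

R is at the origin; RZ runs at 162.3° with length 17.3, so Z = (-16.5, 5.26). ∠RZT = 49.7° gives ZT at -67.4° from the x-axis; with |ZT| = 9.3, T = (-12.9, -3.33). ZT is perpendicular to TL, so TL runs at 22.6°; with |TL| = 19.6, L = (5.19, 4.21). ∠TLB = 53.8° gives LB at 149° from the x-axis; with |LB| = 27.7, B = (-18.5, 18.6). Then |RB| = |B − R| = 26.2.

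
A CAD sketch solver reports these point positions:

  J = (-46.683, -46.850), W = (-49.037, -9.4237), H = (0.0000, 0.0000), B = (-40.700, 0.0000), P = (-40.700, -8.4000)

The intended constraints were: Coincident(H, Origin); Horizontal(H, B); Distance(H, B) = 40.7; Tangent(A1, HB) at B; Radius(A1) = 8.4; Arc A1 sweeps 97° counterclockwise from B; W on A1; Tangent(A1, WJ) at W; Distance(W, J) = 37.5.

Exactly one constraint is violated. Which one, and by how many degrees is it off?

Tangent(A1, WJ) at W — off by 3.40°.

H = (0.00, 0.00) ✓; H.y = 0.00, B.y = 0.00 ✓; |HB| = 40.70 ✓; ∠(PB, BH) = 90.00° ✓; |PB| = 8.400 ✓; bearing(P→W) − bearing(P→B) = 97.00° ✓; |PW| = 8.400 ✓; ∠(PW, WJ) = 93.40° ✗; |WJ| = 37.50 ✓.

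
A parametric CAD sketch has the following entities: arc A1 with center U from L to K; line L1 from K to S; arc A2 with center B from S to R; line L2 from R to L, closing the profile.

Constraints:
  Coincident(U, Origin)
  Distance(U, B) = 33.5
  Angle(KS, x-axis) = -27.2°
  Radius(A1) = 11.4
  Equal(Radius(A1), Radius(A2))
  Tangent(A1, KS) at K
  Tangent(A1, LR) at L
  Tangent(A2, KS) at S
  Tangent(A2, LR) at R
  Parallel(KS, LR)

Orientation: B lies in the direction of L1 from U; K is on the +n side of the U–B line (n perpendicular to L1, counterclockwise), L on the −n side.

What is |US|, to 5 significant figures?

35.387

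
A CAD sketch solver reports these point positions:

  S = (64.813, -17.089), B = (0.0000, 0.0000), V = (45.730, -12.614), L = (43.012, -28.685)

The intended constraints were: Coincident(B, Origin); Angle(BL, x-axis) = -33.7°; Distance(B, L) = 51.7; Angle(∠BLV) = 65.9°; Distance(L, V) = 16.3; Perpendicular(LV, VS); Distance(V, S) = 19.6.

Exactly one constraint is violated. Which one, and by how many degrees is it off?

Perpendicular(LV, VS) — off by 3.60°.

B = (0.00, 0.00) ✓; BL at -33.70° ✓; |BL| = 51.70 ✓; ∠BLV = 65.90° ✓; |LV| = 16.30 ✓; ∠(LV, VS) = 93.60° ✗; |VS| = 19.60 ✓.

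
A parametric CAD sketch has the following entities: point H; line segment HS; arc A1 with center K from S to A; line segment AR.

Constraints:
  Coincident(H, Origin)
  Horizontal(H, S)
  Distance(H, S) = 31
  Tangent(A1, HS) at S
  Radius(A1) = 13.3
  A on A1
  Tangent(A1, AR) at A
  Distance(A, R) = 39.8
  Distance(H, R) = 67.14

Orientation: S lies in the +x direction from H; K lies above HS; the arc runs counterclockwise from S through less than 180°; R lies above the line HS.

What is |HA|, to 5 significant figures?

46.654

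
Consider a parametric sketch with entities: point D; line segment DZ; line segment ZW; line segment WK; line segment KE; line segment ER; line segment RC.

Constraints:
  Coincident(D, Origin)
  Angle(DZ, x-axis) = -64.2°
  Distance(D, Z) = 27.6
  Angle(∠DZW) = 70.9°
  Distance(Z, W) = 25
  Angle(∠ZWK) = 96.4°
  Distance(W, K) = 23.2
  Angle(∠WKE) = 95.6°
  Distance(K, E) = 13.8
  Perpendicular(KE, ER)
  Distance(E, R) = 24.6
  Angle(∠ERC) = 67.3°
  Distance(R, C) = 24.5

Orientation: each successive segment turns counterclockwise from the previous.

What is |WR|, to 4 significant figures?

16.13

∠WKE = 95.6° gives KE at -147.1° from the x-axis; with |KE| = 13.8, E = (3.692, 3.459). The perpendicularity gives ER at right angles to KE, so ER runs at -57.10°; with |ER| = 24.6, R = (17.05, -17.20). Then |WR| = |R − W| = 16.13.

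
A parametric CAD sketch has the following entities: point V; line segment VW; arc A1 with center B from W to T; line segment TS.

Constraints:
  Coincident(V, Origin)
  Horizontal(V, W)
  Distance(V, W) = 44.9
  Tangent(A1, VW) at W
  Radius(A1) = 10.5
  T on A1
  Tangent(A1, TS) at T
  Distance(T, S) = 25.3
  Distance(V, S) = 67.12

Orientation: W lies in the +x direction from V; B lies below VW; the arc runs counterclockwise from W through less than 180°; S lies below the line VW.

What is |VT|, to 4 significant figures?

42.33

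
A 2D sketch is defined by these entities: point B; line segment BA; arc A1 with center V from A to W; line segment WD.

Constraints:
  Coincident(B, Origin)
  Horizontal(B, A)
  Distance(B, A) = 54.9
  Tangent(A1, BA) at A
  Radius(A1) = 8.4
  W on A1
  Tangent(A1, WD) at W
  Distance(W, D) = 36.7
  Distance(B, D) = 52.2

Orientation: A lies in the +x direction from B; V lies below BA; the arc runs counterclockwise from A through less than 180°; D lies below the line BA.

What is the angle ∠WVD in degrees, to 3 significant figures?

77.1°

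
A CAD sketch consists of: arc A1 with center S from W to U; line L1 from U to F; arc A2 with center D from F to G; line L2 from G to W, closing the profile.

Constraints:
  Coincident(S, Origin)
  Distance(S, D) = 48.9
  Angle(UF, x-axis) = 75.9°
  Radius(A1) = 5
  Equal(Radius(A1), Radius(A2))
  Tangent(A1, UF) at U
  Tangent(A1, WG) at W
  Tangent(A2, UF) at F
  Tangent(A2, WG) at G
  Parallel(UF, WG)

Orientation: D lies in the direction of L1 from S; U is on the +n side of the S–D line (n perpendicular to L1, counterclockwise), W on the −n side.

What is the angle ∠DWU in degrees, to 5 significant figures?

84.162°

The slot axis is L1's direction at 75.9°, so u = (cos 75.9°, sin 75.9°) = (0.24362, 0.96987) and n = (−sin 75.9°, cos 75.9°) = (-0.96987, 0.24362). S is at the origin and D lies 48.9 along u from S, so D = 48.9·u = (11.913, 47.427). Tangency of A1 to both parallel lines with radius 5.0 puts U and W at S ± 5.0·n: U = (-4.8494, 1.2181), W = (4.8494, -1.2181). Then cos ∠DWU = WD·WU / (|WD||WU|), giving 84.162°.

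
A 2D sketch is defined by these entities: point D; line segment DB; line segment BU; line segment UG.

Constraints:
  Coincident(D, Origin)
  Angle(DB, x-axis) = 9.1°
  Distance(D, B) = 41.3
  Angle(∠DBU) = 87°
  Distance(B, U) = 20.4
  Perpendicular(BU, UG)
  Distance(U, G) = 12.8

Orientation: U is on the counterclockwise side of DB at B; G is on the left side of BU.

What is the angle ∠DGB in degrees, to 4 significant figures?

89.44°

∠DBU = 87.0°, so BU runs at 9.1° + (180° − 87.0°) = 102.1° from the x-axis; with |BU| = 20.4, U = B + 20.4·(cos 102.1°, sin 102.1°) = (36.50, 26.48). BU ⟂ UG; with |UG| = 12.8 on the left of BU, G = U + 12.8·(-0.9778, -0.2096) = (23.99, 23.80). Then cos ∠DGB = GD·GB / (|GD||GB|), giving 89.44°.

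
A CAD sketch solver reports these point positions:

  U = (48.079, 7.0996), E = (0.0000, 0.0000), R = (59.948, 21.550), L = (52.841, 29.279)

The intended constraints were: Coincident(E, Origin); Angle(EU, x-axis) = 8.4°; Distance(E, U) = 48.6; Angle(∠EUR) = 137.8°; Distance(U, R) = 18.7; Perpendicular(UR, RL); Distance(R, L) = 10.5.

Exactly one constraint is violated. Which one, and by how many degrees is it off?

Perpendicular(UR, RL) — off by 8.00°.

E = (0.00, 0.00) ✓; EU at 8.400° ✓; |EU| = 48.60 ✓; ∠EUR = 137.8° ✓; |UR| = 18.70 ✓; ∠(UR, RL) = 82.00° ✗; |RL| = 10.50 ✓.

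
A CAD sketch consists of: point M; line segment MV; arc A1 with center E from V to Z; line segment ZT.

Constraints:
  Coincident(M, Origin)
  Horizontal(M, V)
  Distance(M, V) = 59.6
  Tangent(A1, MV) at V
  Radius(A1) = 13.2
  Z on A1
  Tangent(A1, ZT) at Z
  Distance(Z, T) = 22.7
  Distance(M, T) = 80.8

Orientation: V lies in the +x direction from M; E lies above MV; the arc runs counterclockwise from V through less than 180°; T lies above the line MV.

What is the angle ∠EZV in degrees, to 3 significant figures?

44.3°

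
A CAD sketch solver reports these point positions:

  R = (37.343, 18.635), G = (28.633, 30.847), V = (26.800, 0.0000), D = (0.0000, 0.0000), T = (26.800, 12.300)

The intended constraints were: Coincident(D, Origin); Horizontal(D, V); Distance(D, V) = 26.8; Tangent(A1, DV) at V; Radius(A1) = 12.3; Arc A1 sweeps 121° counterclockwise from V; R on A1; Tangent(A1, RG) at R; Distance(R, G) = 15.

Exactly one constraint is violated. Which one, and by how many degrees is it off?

Tangent(A1, RG) at R — off by 4.50°.

D = (0.00, 0.00) ✓; D.y = 0.00, V.y = 0.00 ✓; |DV| = 26.80 ✓; ∠(TV, VD) = 90.00° ✓; |TV| = 12.30 ✓; bearing(T→R) − bearing(T→V) = 121.0° ✓; |TR| = 12.30 ✓; ∠(TR, RG) = 85.50° ✗; |RG| = 15.00 ✓.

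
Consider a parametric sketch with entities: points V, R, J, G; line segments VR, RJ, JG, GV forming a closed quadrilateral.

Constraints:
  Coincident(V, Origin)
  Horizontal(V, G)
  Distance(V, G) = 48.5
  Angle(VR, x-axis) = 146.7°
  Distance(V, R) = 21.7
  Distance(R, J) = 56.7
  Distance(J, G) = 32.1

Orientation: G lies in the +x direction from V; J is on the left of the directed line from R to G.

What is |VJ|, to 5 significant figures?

46.352

Checks: |RJ| = 56.70 ✓; |JG| = 32.10 ✓.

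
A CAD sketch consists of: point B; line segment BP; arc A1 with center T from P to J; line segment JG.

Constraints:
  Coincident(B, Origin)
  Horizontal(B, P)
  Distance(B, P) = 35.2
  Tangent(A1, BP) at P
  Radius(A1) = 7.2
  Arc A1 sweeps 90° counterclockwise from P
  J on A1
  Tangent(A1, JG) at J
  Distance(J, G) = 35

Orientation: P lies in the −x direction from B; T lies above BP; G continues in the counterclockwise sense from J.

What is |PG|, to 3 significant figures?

42.8

B is at the origin; B and P share the same y with |BP| = 35.2 and P on the −x side, so P = (-35.2, 0.00). Since A1 is tangent to BP there, TP ⟂ BP, so T = P + (0, 7.2) = (-35.2, 7.20). On A1, P sits at bearing -90° from T; a 90° counterclockwise sweep puts J at bearing 0°, so J = T + 7.2·(cos 0°, sin 0°) = (-28.0, 7.20). Since A1 is tangent to JG there, TJ ⟂ JG, so JG runs along (−sin 0°, cos 0°); with |JG| = 35.0, G = (-28.0, 42.2). Then |PG| = |G − P| = 42.8.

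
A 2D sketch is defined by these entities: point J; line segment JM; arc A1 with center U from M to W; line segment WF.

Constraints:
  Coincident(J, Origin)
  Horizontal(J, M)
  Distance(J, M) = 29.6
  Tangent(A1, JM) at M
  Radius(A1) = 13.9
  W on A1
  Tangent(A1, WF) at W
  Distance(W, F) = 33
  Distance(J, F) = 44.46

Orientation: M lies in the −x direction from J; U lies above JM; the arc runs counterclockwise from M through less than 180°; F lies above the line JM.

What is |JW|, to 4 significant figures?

19.47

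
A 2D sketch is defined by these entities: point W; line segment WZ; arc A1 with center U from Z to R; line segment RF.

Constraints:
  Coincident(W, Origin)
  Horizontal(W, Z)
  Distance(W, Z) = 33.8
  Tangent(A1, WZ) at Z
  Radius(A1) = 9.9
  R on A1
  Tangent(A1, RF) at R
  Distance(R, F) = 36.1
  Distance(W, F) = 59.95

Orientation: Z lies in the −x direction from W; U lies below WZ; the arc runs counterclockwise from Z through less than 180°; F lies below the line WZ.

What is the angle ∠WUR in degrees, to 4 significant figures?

174.2°

Checks: |UZ| = 9.900 ✓; |UR| = 9.900 ✓; ∠(UR, RF) = 90.00° ✓; |RF| = 36.10 ✓; |WF| = 59.95 ✓.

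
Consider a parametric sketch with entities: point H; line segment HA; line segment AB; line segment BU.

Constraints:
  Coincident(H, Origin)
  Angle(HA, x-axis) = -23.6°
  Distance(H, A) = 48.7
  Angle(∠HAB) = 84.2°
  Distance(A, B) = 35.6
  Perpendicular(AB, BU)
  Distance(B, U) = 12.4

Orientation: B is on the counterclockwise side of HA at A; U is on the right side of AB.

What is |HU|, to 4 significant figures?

68.15

H is at the origin; HA runs at -23.6° with length 48.7, so A = 48.7·(cos -23.6°, sin -23.6°) = (44.63, -19.50). ∠HAB = 84.2°, so AB runs at -23.6° + (180° − 84.2°) = 72.20° from the x-axis; with |AB| = 35.6, B = A + 35.6·(cos 72.20°, sin 72.20°) = (55.51, 14.40). AB ⟂ BU; with |BU| = 12.4 on the right of AB, U = B + 12.4·(0.9521, -0.3057) = (67.32, 10.61). Then |HU| = |U − H| = 68.15.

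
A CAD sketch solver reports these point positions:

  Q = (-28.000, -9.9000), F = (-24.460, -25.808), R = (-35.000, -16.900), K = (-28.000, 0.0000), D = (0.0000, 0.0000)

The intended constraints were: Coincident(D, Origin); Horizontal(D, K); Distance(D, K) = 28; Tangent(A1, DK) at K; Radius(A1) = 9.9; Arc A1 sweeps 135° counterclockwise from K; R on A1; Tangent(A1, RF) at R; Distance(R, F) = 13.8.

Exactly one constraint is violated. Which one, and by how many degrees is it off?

Tangent(A1, RF) at R — off by 4.80°.

D = (0.00, 0.00) ✓; D.y = 0.00, K.y = 0.00 ✓; |DK| = 28.00 ✓; ∠(QK, KD) = 90.00° ✓; |QK| = 9.900 ✓; bearing(Q→R) − bearing(Q→K) = 135.0° ✓; |QR| = 9.899 ✓; ∠(QR, RF) = 85.20° ✗; |RF| = 13.80 ✓.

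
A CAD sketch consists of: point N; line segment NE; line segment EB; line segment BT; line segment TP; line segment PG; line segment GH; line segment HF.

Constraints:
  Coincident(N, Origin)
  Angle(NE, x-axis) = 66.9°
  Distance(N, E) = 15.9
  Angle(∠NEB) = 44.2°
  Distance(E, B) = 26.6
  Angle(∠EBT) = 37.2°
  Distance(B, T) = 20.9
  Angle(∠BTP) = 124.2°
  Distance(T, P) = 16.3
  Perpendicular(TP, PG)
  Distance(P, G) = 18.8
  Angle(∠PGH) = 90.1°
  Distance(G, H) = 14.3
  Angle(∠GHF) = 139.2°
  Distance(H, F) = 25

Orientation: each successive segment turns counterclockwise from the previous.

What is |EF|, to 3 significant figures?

31.1

N is at the origin; NE runs at 66.9° with length 15.9, so E = (6.24, 14.6). ∠NEB = 44.2° gives EB at -157° from the x-axis; with |EB| = 26.6, B = (-18.3, 4.36). ∠EBT = 37.2° gives BT at -14.5° from the x-axis; with |BT| = 20.9, T = (1.93, -0.873). ∠BTP = 124.2° gives TP at 41.3° from the x-axis; with |TP| = 16.3, P = (14.2, 9.89). The perpendicularity gives PG at right angles to TP, so PG runs at 131°; with |PG| = 18.8, G = (1.77, 24.0). ∠PGH = 90.1° gives GH at -139° from the x-axis; with |GH| = 14.3, H = (-8.99, 14.6). ∠GHF = 139.2° gives HF at -98.0° from the x-axis; with |HF| = 25.0, F = (-12.5, -10.2). Then |EF| = |F − E| = 31.1.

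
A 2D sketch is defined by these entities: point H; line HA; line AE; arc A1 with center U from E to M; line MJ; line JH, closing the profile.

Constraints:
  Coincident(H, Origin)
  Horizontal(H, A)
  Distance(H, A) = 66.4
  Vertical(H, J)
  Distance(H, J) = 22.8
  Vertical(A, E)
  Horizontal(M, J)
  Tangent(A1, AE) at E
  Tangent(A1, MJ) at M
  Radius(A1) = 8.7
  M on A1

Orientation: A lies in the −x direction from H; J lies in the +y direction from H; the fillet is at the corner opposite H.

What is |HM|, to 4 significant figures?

62.04

H is at the origin; H and A share the same y with |HA| = 66.4 and A on the −x side, so A = (-66.40, 0.000). HJ is vertical with |HJ| = 22.8 and J on the +y side, so J = (0.000, 22.80). The virtual corner opposite H is at (-66.40, 22.80). Tangency of A1 to AE means the radius UE is perpendicular to AE and A1 meets MJ tangentially, so UM is at right angles to MJ, with radius 8.7, so the center U sits 8.7 in from both sides at U = (-57.70, 14.10). That places the tangent points at E = (-66.40, 14.10) on AE and M = (-57.70, 22.80) on MJ. Then |HM| = |M − H| = 62.04.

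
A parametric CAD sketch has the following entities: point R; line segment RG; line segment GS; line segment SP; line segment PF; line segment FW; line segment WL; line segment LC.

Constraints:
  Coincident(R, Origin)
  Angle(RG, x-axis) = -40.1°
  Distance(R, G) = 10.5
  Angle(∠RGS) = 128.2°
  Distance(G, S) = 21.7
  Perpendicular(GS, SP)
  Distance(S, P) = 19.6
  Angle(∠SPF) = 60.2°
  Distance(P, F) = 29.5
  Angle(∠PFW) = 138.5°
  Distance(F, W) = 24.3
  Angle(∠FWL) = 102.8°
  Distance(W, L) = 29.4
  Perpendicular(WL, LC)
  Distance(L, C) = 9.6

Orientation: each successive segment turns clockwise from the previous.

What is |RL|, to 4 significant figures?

46.18

R is at the origin; RG runs at -40.1° with length 10.5, so G = (8.032, -6.763). ∠RGS = 128.2° gives GS at -91.90° from the x-axis; with |GS| = 21.7, S = (7.312, -28.45). The perpendicularity gives SP at right angles to GS, so SP runs at 178.1°; with |SP| = 19.6, P = (-12.28, -27.80). ∠SPF = 60.2° gives PF at 58.30° from the x-axis; with |PF| = 29.5, F = (3.224, -2.703). ∠PFW = 138.5° gives FW at 16.80° from the x-axis; with |FW| = 24.3, W = (26.49, 4.321). ∠FWL = 102.8° gives WL at -60.40° from the x-axis; with |WL| = 29.4, L = (41.01, -21.24). Then |RL| = |L − R| = 46.18.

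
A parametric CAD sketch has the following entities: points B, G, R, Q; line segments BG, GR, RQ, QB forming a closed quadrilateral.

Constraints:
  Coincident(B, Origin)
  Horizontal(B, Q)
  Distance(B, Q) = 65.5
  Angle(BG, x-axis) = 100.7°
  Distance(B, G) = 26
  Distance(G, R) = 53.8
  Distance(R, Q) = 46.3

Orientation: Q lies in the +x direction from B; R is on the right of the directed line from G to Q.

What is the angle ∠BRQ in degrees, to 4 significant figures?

114.2°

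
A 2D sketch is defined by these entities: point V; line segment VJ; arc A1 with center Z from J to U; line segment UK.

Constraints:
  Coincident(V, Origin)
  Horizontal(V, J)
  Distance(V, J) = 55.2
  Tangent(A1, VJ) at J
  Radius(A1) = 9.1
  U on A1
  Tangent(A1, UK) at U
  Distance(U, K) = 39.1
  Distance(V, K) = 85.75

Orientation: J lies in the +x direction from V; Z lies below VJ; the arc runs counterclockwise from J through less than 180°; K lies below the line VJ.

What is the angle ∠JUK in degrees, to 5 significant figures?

115.35°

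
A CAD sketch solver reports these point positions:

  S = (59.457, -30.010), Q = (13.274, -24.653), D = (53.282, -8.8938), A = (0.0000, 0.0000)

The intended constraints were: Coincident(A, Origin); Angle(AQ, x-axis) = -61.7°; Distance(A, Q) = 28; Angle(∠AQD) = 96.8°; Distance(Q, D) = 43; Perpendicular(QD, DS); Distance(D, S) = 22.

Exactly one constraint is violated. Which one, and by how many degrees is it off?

Perpendicular(QD, DS) — off by 5.20°.

A = (0.00, 0.00) ✓; AQ at -61.70° ✓; |AQ| = 28.00 ✓; ∠AQD = 96.80° ✓; |QD| = 43.00 ✓; ∠(QD, DS) = 95.20° ✗; |DS| = 22.00 ✓.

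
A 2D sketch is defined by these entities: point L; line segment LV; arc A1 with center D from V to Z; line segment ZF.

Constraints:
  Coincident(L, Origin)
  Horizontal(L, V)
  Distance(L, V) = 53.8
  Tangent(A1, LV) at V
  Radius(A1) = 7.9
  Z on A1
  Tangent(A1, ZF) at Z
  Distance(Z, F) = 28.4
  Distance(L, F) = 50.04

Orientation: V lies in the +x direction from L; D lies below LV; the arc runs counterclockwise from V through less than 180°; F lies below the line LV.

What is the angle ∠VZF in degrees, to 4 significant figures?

143.6°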